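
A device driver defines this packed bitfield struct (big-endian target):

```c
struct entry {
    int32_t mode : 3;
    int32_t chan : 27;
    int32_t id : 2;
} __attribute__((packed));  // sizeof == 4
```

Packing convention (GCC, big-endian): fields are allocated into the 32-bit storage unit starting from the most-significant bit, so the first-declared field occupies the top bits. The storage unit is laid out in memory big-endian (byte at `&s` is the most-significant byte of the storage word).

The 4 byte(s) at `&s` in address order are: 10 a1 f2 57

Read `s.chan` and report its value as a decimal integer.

-64455531

[0]=0x10 [1]=0xa1 [2]=0xf2 [3]=0x57 (big-endian) → word 0x10a1f257
mode [29+:3] = (word>>29) & 0x7 = 0
chan [2+:27] = (word>>2) & 0x7ffffff = 69762197  ←
id [0+:2] = (word>>0) & 0x3 = 3
chan signed 27b, MSB=1: 69762197 - 134217728 = -64455531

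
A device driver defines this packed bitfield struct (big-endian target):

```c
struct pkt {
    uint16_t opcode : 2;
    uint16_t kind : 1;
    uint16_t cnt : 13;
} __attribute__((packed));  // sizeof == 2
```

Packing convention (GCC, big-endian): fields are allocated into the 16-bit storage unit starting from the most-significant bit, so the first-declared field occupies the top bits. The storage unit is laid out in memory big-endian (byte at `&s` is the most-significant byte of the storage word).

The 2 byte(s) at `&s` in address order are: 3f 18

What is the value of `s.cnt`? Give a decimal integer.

7960

[0]=0x3f [1]=0x18 (big-endian) → word 0x3f18
opcode [14+:2] = (word>>14) & 0x3 = 0
kind [13+:1] = (word>>13) & 0x1 = 1
cnt [0+:13] = (word>>0) & 0x1fff = 7960  ←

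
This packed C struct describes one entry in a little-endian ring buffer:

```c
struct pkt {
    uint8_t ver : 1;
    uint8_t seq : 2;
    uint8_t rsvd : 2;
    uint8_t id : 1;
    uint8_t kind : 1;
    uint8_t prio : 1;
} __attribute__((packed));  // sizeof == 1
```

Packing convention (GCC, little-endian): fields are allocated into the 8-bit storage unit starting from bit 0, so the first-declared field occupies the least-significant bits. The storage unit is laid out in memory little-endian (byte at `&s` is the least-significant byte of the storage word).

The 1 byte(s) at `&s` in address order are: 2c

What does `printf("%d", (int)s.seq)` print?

[0]=0x2c (little-endian) → word 0x2c
ver [0+:1] = (word>>0) & 0x1 = 0
seq [1+:2] = (word>>1) & 0x3 = 2  ←
rsvd [3+:2] = (word>>3) & 0x3 = 1
id [5+:1] = (word>>5) & 0x1 = 1
kind [6+:1] = (word>>6) & 0x1 = 0
prio [7+:1] = (word>>7) & 0x1 = 0

2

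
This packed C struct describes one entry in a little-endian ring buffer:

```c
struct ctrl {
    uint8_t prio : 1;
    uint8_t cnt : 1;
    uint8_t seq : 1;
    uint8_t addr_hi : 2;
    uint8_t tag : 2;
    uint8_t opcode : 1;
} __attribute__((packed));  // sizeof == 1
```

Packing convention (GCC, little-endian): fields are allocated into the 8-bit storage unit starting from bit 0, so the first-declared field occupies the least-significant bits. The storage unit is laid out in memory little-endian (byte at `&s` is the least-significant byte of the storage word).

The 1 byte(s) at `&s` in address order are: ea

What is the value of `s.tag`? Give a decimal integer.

[0]=0xea (little-endian) → word 0xea
prio:1 @ bit 0 → (0xea>>0)&0x1 = 0x0
cnt:1 @ bit 1 → (0xea>>1)&0x1 = 0x1
seq:1 @ bit 2 → (0xea>>2)&0x1 = 0x0
addr_hi:2 @ bit 3 → (0xea>>3)&0x3 = 0x1
tag:2 @ bit 5 → (0xea>>5)&0x3 = 0x3  ←
opcode:1 @ bit 7 → (0xea>>7)&0x1 = 0x1

3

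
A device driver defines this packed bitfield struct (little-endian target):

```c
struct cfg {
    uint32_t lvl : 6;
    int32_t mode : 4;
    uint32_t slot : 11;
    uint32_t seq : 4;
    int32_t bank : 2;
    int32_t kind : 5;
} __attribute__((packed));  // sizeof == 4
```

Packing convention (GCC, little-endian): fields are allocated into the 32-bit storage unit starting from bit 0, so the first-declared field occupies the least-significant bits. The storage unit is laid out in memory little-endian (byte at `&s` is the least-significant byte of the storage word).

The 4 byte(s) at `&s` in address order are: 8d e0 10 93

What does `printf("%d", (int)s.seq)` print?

8

[0]=0x8d [1]=0xe0 [2]=0x10 [3]=0x93 (little-endian) → word 0x9310e08d
lvl [0+:6] = (word>>0) & 0x3f = 13
mode [6+:4] = (word>>6) & 0xf = 2
slot [10+:11] = (word>>10) & 0x7ff = 1080
seq [21+:4] = (word>>21) & 0xf = 8  ←
bank [25+:2] = (word>>25) & 0x3 = 1
kind [27+:5] = (word>>27) & 0x1f = 18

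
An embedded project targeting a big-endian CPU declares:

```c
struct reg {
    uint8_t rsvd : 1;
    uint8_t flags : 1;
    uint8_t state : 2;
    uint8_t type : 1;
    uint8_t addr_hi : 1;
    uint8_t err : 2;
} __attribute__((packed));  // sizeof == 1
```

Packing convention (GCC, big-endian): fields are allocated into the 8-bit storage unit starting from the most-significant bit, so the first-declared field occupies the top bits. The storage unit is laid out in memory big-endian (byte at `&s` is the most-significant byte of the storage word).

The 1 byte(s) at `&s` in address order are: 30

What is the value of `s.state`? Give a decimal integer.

3

[0]=0x30 (big-endian) → word 0x30
rsvd:1 @ bit 7 → (0x30>>7)&0x1 = 0x0
flags:1 @ bit 6 → (0x30>>6)&0x1 = 0x0
state:2 @ bit 4 → (0x30>>4)&0x3 = 0x3  ←
type:1 @ bit 3 → (0x30>>3)&0x1 = 0x0
addr_hi:1 @ bit 2 → (0x30>>2)&0x1 = 0x0
err:2 @ bit 0 → (0x30>>0)&0x3 = 0x0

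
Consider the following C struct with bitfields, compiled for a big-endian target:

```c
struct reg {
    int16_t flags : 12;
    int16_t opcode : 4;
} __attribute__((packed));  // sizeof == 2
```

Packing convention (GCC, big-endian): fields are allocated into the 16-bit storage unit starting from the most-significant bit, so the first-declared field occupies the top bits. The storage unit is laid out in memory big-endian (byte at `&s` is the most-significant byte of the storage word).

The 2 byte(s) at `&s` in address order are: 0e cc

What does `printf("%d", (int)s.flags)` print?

236

[0]=0x0e [1]=0xcc (big-endian) → word 0x0ecc
flags:12 @ bit 4 → (0x0ecc>>4)&0xfff = 0xec  ←
opcode:4 @ bit 0 → (0x0ecc>>0)&0xf = 0xc
flags signed 12b, MSB=0: value = 236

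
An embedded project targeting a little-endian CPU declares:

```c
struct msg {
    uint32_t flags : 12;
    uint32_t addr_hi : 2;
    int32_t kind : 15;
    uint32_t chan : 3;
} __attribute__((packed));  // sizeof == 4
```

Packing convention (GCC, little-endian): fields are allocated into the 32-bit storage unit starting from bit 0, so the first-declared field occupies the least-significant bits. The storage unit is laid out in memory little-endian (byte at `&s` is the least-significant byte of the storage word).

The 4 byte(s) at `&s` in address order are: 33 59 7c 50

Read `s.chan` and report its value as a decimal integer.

2

[0]=0x33 [1]=0x59 [2]=0x7c [3]=0x50 (little-endian) → word 0x507c5933
flags [0+:12] = (word>>0) & 0xfff = 2355
addr_hi [12+:2] = (word>>12) & 0x3 = 1
kind [14+:15] = (word>>14) & 0x7fff = 16881
chan [29+:3] = (word>>29) & 0x7 = 2  ←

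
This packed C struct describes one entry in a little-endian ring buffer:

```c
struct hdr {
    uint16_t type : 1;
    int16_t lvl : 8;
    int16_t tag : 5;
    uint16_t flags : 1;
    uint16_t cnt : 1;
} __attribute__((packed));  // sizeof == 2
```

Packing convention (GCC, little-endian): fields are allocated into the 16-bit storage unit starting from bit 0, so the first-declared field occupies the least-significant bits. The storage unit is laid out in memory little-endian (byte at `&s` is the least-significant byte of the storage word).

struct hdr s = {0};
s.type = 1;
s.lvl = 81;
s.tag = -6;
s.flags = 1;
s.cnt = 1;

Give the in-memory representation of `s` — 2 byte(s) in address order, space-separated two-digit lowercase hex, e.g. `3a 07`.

[0+:1] type=1 & 0x1 = 0x1; word=0x0001
[1+:8] lvl=81 & 0xff = 0x51; word=0x00a3
[9+:5] tag=-6 & 0x1f = 0x1a; word=0x34a3
[14+:1] flags=1 & 0x1 = 0x1; word=0x74a3
[15+:1] cnt=1 & 0x1 = 0x1; word=0xf4a3
word = 0xf4a3 → little-endian bytes:
  [0]=0xa3  [1]=0xf4

a3 f4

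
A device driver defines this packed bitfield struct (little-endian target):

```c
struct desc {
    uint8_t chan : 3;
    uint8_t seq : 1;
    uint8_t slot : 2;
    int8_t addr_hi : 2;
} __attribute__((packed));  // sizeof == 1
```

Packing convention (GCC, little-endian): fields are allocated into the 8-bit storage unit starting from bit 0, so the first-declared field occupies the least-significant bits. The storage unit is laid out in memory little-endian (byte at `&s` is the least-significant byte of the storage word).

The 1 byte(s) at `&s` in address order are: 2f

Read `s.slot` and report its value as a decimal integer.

[0]=0x2f (little-endian) → word 0x2f
chan [0+:3] = (word>>0) & 0x7 = 7
seq [3+:1] = (word>>3) & 0x1 = 1
slot [4+:2] = (word>>4) & 0x3 = 2  ←
addr_hi [6+:2] = (word>>6) & 0x3 = 0

2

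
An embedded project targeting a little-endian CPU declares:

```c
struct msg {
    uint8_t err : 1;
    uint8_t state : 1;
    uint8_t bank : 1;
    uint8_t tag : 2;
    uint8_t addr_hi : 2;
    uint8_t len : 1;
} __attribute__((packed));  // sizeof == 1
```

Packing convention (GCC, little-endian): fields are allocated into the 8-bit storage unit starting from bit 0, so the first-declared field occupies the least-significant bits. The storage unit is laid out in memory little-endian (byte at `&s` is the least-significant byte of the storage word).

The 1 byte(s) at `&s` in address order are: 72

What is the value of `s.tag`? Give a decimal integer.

2

[0]=0x72 (little-endian) → word 0x72
err [0+:1] = (word>>0) & 0x1 = 0
state [1+:1] = (word>>1) & 0x1 = 1
bank [2+:1] = (word>>2) & 0x1 = 0
tag [3+:2] = (word>>3) & 0x3 = 2  ←
addr_hi [5+:2] = (word>>5) & 0x3 = 3
len [7+:1] = (word>>7) & 0x1 = 0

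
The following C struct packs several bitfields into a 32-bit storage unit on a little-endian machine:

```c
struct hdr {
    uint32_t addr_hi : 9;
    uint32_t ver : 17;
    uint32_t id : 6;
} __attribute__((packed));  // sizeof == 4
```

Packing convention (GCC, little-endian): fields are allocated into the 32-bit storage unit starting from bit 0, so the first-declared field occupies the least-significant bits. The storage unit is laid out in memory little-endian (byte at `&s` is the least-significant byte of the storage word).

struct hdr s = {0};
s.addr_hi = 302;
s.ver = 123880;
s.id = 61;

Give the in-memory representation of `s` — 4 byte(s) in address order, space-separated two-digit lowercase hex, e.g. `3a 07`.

addr_hi:9 = 302 → 0x12e << 0 → word 0x0000012e
ver:17 = 123880 → 0x1e3e8 << 9 → word 0x03c7d12e
id:6 = 61 → 0x3d << 26 → word 0xf7c7d12e
word = 0xf7c7d12e → little-endian bytes:
  [0]=0x2e  [1]=0xd1  [2]=0xc7  [3]=0xf7

2e d1 c7 f7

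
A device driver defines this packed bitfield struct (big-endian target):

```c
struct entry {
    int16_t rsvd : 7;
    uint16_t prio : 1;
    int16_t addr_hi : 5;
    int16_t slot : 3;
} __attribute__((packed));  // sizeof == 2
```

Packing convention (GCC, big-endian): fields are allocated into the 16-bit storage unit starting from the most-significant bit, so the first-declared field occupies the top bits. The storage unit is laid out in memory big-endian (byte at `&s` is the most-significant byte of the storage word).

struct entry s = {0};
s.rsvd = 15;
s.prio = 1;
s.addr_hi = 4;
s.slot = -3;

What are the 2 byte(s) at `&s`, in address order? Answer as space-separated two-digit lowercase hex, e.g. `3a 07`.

1f 25

rsvd (7b) val=15 bits=0xf at bit 9: 0x1e00
prio (1b) val=1 bits=0x1 at bit 8: 0x1f00
addr_hi (5b) val=4 bits=0x4 at bit 3: 0x1f20
slot (3b) val=-3 bits=0x5 at bit 0: 0x1f25
word = 0x1f25 → big-endian bytes:
  [0]=0x1f  [1]=0x25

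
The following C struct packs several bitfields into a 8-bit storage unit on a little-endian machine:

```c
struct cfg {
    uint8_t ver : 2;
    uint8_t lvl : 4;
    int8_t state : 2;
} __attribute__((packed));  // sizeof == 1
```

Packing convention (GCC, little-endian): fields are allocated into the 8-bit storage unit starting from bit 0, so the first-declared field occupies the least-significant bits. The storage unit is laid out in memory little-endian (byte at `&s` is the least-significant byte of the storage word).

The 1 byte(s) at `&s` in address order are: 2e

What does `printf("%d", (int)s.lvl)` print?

[0]=0x2e (little-endian) → word 0x2e
ver [0+:2] = (word>>0) & 0x3 = 2
lvl [2+:4] = (word>>2) & 0xf = 11  ←
state [6+:2] = (word>>6) & 0x3 = 0

11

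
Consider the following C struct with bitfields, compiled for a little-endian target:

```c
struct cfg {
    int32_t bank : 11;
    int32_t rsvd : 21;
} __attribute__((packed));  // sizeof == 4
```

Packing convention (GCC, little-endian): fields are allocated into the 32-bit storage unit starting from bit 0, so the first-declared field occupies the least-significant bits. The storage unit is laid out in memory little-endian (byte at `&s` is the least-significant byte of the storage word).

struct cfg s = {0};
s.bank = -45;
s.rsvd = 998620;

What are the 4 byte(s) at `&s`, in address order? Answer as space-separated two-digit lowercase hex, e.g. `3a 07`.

d3 e7 e6 79

bank (11b) val=-45 bits=0x7d3 at bit 0: 0x000007d3
rsvd (21b) val=998620 bits=0xf3cdc at bit 11: 0x79e6e7d3
word = 0x79e6e7d3 → little-endian bytes:
  [0]=0xd3  [1]=0xe7  [2]=0xe6  [3]=0x79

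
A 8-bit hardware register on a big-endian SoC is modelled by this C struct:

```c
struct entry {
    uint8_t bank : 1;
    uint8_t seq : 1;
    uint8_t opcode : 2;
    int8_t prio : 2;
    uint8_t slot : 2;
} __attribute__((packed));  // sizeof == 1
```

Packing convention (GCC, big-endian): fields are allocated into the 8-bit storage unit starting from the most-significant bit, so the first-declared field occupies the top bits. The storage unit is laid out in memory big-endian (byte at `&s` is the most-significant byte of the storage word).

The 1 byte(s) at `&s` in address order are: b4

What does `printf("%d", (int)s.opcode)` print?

3

[0]=0xb4 (big-endian) → word 0xb4
bank:1 @ bit 7 → (0xb4>>7)&0x1 = 0x1
seq:1 @ bit 6 → (0xb4>>6)&0x1 = 0x0
opcode:2 @ bit 4 → (0xb4>>4)&0x3 = 0x3  ←
prio:2 @ bit 2 → (0xb4>>2)&0x3 = 0x1
slot:2 @ bit 0 → (0xb4>>0)&0x3 = 0x0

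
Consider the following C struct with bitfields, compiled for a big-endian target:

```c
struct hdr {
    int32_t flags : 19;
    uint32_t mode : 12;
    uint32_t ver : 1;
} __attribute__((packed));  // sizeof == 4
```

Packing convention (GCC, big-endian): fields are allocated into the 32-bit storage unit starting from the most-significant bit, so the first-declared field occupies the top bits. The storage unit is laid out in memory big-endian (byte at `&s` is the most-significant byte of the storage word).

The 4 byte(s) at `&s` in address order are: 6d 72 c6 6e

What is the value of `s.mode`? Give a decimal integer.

823

[0]=0x6d [1]=0x72 [2]=0xc6 [3]=0x6e (big-endian) → word 0x6d72c66e
flags [13+:19] = (word>>13) & 0x7ffff = 224150
mode [1+:12] = (word>>1) & 0xfff = 823  ←
ver [0+:1] = (word>>0) & 0x1 = 0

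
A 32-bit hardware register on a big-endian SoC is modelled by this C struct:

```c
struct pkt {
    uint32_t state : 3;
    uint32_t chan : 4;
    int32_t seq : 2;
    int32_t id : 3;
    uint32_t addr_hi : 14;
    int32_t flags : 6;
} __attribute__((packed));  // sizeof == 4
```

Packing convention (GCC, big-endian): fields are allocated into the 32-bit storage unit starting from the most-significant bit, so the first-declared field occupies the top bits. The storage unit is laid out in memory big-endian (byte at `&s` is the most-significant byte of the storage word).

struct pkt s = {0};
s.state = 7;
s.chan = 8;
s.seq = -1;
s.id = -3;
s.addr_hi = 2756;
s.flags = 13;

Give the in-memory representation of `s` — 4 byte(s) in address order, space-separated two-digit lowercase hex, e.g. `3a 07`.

f1 d2 b1 0d

state (3b) val=7 bits=0x7 at bit 29: 0xe0000000
chan (4b) val=8 bits=0x8 at bit 25: 0xf0000000
seq (2b) val=-1 bits=0x3 at bit 23: 0xf1800000
id (3b) val=-3 bits=0x5 at bit 20: 0xf1d00000
addr_hi (14b) val=2756 bits=0xac4 at bit 6: 0xf1d2b100
flags (6b) val=13 bits=0xd at bit 0: 0xf1d2b10d
word = 0xf1d2b10d → big-endian bytes:
  [0]=0xf1  [1]=0xd2  [2]=0xb1  [3]=0x0d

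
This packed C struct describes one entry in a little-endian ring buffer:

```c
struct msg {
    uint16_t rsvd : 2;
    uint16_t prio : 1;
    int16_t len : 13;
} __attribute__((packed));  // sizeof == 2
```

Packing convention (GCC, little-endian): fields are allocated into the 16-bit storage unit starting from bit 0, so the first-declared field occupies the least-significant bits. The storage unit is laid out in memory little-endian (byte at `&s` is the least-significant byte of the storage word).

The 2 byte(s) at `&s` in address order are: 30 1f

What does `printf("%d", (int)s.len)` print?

[0]=0x30 [1]=0x1f (little-endian) → word 0x1f30
rsvd [0+:2] = (word>>0) & 0x3 = 0
prio [2+:1] = (word>>2) & 0x1 = 0
len [3+:13] = (word>>3) & 0x1fff = 998  ←
len signed 13b, MSB=0: value = 998

998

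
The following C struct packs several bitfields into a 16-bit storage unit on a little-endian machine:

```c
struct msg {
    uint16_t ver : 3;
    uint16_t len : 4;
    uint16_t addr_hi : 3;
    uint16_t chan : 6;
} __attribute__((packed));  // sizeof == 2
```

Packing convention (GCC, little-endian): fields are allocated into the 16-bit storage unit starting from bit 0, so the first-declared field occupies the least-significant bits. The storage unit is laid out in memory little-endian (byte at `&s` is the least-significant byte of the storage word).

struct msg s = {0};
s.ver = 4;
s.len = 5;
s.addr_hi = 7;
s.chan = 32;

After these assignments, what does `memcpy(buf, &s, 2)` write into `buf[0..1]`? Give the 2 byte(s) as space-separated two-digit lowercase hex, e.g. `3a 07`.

[0+:3] ver=4 & 0x7 = 0x4; word=0x0004
[3+:4] len=5 & 0xf = 0x5; word=0x002c
[7+:3] addr_hi=7 & 0x7 = 0x7; word=0x03ac
[10+:6] chan=32 & 0x3f = 0x20; word=0x83ac
word = 0x83ac → little-endian bytes:
  [0]=0xac  [1]=0x83

ac 83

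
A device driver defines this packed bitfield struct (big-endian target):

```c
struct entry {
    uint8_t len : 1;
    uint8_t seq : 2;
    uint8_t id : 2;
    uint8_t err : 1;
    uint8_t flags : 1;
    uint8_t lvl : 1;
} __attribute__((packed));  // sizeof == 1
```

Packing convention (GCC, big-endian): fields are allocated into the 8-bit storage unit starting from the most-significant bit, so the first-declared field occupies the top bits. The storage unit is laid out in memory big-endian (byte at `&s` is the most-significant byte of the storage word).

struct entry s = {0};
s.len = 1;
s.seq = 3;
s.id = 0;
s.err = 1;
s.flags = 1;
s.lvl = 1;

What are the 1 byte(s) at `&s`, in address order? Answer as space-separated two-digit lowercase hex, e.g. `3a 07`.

e7

len:1 = 1 → 0x1 << 7 → word 0x80
seq:2 = 3 → 0x3 << 5 → word 0xe0
id:2 = 0 → 0x0 << 3 → word 0xe0
err:1 = 1 → 0x1 << 2 → word 0xe4
flags:1 = 1 → 0x1 << 1 → word 0xe6
lvl:1 = 1 → 0x1 << 0 → word 0xe7
word = 0xe7 → big-endian bytes:
  [0]=0xe7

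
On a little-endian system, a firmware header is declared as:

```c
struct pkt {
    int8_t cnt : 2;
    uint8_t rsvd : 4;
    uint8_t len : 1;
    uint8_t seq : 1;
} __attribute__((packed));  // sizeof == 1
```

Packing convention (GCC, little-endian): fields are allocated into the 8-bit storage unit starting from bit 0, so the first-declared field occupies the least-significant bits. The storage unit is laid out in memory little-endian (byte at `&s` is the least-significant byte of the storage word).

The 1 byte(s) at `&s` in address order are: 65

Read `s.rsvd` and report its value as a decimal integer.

9

[0]=0x65 (little-endian) → word 0x65
cnt [0+:2] = (word>>0) & 0x3 = 1
rsvd [2+:4] = (word>>2) & 0xf = 9  ←
len [6+:1] = (word>>6) & 0x1 = 1
seq [7+:1] = (word>>7) & 0x1 = 0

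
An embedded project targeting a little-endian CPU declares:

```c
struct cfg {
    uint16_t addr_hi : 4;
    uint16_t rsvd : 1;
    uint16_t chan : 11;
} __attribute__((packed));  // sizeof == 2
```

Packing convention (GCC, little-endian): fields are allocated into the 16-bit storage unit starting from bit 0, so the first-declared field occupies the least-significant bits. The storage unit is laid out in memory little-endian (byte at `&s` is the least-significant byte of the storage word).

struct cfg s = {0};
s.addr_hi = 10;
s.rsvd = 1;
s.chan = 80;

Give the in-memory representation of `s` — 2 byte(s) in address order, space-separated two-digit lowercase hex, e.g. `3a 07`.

[0+:4] addr_hi=10 & 0xf = 0xa; word=0x000a
[4+:1] rsvd=1 & 0x1 = 0x1; word=0x001a
[5+:11] chan=80 & 0x7ff = 0x50; word=0x0a1a
word = 0x0a1a → little-endian bytes:
  [0]=0x1a  [1]=0x0a

1a 0a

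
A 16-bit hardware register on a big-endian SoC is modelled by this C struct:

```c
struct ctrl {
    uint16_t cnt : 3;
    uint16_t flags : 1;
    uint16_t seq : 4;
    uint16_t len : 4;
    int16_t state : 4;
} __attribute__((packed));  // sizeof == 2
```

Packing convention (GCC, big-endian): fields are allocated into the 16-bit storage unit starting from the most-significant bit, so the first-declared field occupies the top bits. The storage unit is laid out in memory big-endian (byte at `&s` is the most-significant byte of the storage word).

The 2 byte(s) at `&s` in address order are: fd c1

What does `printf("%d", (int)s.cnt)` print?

7

[0]=0xfd [1]=0xc1 (big-endian) → word 0xfdc1
cnt:3 @ bit 13 → (0xfdc1>>13)&0x7 = 0x7  ←
flags:1 @ bit 12 → (0xfdc1>>12)&0x1 = 0x1
seq:4 @ bit 8 → (0xfdc1>>8)&0xf = 0xd
len:4 @ bit 4 → (0xfdc1>>4)&0xf = 0xc
state:4 @ bit 0 → (0xfdc1>>0)&0xf = 0x1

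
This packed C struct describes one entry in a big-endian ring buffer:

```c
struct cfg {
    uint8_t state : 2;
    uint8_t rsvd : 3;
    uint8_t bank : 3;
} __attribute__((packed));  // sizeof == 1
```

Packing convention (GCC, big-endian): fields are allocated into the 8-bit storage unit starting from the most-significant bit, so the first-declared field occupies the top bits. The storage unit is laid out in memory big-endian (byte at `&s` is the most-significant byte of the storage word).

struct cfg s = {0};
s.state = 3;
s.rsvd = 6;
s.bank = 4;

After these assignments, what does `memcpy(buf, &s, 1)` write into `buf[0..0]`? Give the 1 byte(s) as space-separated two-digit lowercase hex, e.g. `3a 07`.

f4

[6+:2] state=3 & 0x3 = 0x3; word=0xc0
[3+:3] rsvd=6 & 0x7 = 0x6; word=0xf0
[0+:3] bank=4 & 0x7 = 0x4; word=0xf4
word = 0xf4 → big-endian bytes:
  [0]=0xf4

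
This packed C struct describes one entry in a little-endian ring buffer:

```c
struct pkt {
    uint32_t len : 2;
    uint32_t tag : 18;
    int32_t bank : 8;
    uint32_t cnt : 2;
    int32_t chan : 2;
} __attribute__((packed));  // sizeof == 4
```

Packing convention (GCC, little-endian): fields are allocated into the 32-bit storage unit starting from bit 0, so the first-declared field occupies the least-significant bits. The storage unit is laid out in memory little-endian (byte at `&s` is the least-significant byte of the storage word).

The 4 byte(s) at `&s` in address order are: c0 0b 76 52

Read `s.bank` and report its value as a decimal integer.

[0]=0xc0 [1]=0x0b [2]=0x76 [3]=0x52 (little-endian) → word 0x52760bc0
len [0+:2] = (word>>0) & 0x3 = 0
tag [2+:18] = (word>>2) & 0x3ffff = 99056
bank [20+:8] = (word>>20) & 0xff = 39  ←
cnt [28+:2] = (word>>28) & 0x3 = 1
chan [30+:2] = (word>>30) & 0x3 = 1
bank signed 8b, MSB=0: value = 39

39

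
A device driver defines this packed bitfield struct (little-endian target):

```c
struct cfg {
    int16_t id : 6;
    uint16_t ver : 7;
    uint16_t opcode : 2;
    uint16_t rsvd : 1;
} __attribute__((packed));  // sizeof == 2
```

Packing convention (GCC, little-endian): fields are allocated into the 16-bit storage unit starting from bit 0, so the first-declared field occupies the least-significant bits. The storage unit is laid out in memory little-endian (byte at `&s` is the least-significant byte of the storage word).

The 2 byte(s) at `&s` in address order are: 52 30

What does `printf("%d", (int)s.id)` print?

[0]=0x52 [1]=0x30 (little-endian) → word 0x3052
id [0+:6] = (word>>0) & 0x3f = 18  ←
ver [6+:7] = (word>>6) & 0x7f = 65
opcode [13+:2] = (word>>13) & 0x3 = 1
rsvd [15+:1] = (word>>15) & 0x1 = 0
id signed 6b, MSB=0: value = 18

18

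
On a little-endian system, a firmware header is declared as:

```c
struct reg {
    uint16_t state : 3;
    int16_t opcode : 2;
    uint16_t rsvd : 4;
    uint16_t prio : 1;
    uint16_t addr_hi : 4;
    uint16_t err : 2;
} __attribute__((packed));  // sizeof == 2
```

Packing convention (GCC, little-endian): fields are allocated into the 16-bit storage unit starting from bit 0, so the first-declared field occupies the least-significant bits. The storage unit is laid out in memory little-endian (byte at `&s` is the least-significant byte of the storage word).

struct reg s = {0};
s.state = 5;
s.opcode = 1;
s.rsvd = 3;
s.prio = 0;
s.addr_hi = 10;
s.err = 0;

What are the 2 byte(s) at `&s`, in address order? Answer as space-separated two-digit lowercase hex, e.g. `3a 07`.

state (3b) val=5 bits=0x5 at bit 0: 0x0005
opcode (2b) val=1 bits=0x1 at bit 3: 0x000d
rsvd (4b) val=3 bits=0x3 at bit 5: 0x006d
prio (1b) val=0 bits=0x0 at bit 9: 0x006d
addr_hi (4b) val=10 bits=0xa at bit 10: 0x286d
err (2b) val=0 bits=0x0 at bit 14: 0x286d
word = 0x286d → little-endian bytes:
  [0]=0x6d  [1]=0x28

6d 28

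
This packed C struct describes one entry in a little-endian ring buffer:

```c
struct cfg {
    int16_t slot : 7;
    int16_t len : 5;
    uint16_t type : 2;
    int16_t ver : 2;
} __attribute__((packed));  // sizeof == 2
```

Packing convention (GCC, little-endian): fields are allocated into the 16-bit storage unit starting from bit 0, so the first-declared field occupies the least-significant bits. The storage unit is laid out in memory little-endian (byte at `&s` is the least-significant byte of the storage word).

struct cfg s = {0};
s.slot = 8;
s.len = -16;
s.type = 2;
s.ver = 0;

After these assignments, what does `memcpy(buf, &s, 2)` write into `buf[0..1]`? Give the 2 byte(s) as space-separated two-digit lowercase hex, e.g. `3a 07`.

[0+:7] slot=8 & 0x7f = 0x8; word=0x0008
[7+:5] len=-16 & 0x1f = 0x10; word=0x0808
[12+:2] type=2 & 0x3 = 0x2; word=0x2808
[14+:2] ver=0 & 0x3 = 0x0; word=0x2808
word = 0x2808 → little-endian bytes:
  [0]=0x08  [1]=0x28

08 28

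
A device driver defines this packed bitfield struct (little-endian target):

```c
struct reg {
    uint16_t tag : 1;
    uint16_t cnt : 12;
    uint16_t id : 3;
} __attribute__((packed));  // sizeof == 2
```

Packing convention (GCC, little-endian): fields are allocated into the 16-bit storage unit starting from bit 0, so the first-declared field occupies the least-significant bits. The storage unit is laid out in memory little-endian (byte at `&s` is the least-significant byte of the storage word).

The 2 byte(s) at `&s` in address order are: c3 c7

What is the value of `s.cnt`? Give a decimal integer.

993

[0]=0xc3 [1]=0xc7 (little-endian) → word 0xc7c3
tag:1 @ bit 0 → (0xc7c3>>0)&0x1 = 0x1
cnt:12 @ bit 1 → (0xc7c3>>1)&0xfff = 0x3e1  ←
id:3 @ bit 13 → (0xc7c3>>13)&0x7 = 0x6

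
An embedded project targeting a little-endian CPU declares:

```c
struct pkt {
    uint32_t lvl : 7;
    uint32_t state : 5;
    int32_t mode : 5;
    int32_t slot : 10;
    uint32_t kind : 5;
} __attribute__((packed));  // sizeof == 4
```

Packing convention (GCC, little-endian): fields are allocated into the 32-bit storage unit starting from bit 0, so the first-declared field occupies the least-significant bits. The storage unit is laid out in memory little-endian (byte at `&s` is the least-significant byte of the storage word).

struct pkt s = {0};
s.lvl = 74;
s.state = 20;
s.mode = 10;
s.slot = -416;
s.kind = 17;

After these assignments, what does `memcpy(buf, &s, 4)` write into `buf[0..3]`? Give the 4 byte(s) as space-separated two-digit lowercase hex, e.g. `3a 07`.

lvl (7b) val=74 bits=0x4a at bit 0: 0x0000004a
state (5b) val=20 bits=0x14 at bit 7: 0x00000a4a
mode (5b) val=10 bits=0xa at bit 12: 0x0000aa4a
slot (10b) val=-416 bits=0x260 at bit 17: 0x04c0aa4a
kind (5b) val=17 bits=0x11 at bit 27: 0x8cc0aa4a
word = 0x8cc0aa4a → little-endian bytes:
  [0]=0x4a  [1]=0xaa  [2]=0xc0  [3]=0x8c

4a aa c0 8c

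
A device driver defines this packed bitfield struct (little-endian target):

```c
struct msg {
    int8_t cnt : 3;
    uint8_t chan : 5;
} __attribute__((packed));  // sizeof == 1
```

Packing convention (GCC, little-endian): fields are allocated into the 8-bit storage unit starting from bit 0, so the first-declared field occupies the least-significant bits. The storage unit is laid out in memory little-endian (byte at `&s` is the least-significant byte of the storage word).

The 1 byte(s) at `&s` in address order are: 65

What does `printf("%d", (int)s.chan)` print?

[0]=0x65 (little-endian) → word 0x65
cnt [0+:3] = (word>>0) & 0x7 = 5
chan [3+:5] = (word>>3) & 0x1f = 12  ←

12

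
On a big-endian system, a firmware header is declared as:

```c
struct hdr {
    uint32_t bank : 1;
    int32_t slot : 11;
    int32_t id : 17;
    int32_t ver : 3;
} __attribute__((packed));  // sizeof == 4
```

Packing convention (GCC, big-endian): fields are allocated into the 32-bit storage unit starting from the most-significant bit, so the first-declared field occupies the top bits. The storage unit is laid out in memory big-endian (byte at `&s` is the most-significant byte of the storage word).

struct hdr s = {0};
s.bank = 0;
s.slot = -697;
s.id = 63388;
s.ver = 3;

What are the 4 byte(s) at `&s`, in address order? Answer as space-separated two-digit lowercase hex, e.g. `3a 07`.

bank:1 = 0 → 0x0 << 31 → word 0x00000000
slot:11 = -697 → 0x547 << 20 → word 0x54700000
id:17 = 63388 → 0xf79c << 3 → word 0x5477bce0
ver:3 = 3 → 0x3 << 0 → word 0x5477bce3
word = 0x5477bce3 → big-endian bytes:
  [0]=0x54  [1]=0x77  [2]=0xbc  [3]=0xe3

54 77 bc e3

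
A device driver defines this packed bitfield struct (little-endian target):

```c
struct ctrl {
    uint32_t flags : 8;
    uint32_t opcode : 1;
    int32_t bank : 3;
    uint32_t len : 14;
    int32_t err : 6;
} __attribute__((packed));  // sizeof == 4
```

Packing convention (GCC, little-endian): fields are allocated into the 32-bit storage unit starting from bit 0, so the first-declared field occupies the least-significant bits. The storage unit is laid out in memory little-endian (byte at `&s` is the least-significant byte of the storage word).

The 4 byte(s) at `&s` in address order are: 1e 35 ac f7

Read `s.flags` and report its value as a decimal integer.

[0]=0x1e [1]=0x35 [2]=0xac [3]=0xf7 (little-endian) → word 0xf7ac351e
flags:8 @ bit 0 → (0xf7ac351e>>0)&0xff = 0x1e  ←
opcode:1 @ bit 8 → (0xf7ac351e>>8)&0x1 = 0x1
bank:3 @ bit 9 → (0xf7ac351e>>9)&0x7 = 0x2
len:14 @ bit 12 → (0xf7ac351e>>12)&0x3fff = 0x3ac3
err:6 @ bit 26 → (0xf7ac351e>>26)&0x3f = 0x3d

30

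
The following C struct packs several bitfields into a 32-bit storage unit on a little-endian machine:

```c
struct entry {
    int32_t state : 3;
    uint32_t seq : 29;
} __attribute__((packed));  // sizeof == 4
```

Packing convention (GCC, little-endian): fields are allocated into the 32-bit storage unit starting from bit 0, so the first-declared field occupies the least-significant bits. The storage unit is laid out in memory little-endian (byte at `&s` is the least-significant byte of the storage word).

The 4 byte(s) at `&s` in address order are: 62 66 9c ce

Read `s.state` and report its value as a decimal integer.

2

[0]=0x62 [1]=0x66 [2]=0x9c [3]=0xce (little-endian) → word 0xce9c6662
state:3 @ bit 0 → (0xce9c6662>>0)&0x7 = 0x2  ←
seq:29 @ bit 3 → (0xce9c6662>>3)&0x1fffffff = 0x19d38ccc
state signed 3b, MSB=0: value = 2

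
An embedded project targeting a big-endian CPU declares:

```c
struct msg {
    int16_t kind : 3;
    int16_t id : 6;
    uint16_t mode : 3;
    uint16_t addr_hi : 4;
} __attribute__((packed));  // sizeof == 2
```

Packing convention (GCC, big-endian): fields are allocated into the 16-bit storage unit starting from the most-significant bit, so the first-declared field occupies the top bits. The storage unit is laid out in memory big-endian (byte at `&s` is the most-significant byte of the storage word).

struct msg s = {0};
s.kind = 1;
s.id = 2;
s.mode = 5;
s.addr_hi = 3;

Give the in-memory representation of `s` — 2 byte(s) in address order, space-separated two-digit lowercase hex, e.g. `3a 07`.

[13+:3] kind=1 & 0x7 = 0x1; word=0x2000
[7+:6] id=2 & 0x3f = 0x2; word=0x2100
[4+:3] mode=5 & 0x7 = 0x5; word=0x2150
[0+:4] addr_hi=3 & 0xf = 0x3; word=0x2153
word = 0x2153 → big-endian bytes:
  [0]=0x21  [1]=0x53

21 53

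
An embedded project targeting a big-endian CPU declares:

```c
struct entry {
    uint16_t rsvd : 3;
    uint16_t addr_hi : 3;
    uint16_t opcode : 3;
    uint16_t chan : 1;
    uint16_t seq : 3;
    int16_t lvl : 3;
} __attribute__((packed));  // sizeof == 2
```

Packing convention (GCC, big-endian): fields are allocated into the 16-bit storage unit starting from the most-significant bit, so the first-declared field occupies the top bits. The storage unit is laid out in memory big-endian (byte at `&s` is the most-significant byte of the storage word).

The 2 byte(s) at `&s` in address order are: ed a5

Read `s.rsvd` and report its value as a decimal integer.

[0]=0xed [1]=0xa5 (big-endian) → word 0xeda5
rsvd [13+:3] = (word>>13) & 0x7 = 7  ←
addr_hi [10+:3] = (word>>10) & 0x7 = 3
opcode [7+:3] = (word>>7) & 0x7 = 3
chan [6+:1] = (word>>6) & 0x1 = 0
seq [3+:3] = (word>>3) & 0x7 = 4
lvl [0+:3] = (word>>0) & 0x7 = 5

7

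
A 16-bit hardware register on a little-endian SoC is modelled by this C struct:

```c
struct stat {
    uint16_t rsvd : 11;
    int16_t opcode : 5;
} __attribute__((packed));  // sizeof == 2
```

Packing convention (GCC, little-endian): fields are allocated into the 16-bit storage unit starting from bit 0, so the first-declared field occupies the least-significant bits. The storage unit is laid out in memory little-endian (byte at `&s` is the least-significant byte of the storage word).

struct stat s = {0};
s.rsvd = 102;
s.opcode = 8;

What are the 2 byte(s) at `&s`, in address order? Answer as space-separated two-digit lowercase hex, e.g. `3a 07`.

rsvd (11b) val=102 bits=0x66 at bit 0: 0x0066
opcode (5b) val=8 bits=0x8 at bit 11: 0x4066
word = 0x4066 → little-endian bytes:
  [0]=0x66  [1]=0x40

66 40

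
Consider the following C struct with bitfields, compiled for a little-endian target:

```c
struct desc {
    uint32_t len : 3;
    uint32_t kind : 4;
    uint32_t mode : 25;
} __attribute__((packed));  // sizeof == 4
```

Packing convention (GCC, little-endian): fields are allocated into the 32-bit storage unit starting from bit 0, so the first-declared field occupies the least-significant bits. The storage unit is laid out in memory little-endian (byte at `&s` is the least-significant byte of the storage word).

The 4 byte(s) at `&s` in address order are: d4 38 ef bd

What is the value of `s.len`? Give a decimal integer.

4

[0]=0xd4 [1]=0x38 [2]=0xef [3]=0xbd (little-endian) → word 0xbdef38d4
len [0+:3] = (word>>0) & 0x7 = 4  ←
kind [3+:4] = (word>>3) & 0xf = 10
mode [7+:25] = (word>>7) & 0x1ffffff = 24895089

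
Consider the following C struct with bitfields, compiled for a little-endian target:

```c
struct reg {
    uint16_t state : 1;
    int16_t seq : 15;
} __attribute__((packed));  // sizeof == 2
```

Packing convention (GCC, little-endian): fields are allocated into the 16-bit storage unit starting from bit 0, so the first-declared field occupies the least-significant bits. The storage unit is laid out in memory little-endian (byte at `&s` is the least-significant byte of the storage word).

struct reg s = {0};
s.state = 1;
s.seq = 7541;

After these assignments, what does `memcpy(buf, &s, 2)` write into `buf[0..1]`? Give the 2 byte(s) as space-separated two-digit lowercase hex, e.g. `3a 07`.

state:1 = 1 → 0x1 << 0 → word 0x0001
seq:15 = 7541 → 0x1d75 << 1 → word 0x3aeb
word = 0x3aeb → little-endian bytes:
  [0]=0xeb  [1]=0x3a

eb 3a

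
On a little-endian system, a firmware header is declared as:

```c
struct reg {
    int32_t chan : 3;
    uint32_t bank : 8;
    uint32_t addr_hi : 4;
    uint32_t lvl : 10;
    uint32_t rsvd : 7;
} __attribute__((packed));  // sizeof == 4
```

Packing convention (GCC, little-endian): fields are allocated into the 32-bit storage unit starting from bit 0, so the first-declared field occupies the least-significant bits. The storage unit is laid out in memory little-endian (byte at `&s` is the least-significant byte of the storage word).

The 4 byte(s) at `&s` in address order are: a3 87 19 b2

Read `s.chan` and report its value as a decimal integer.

3

[0]=0xa3 [1]=0x87 [2]=0x19 [3]=0xb2 (little-endian) → word 0xb21987a3
chan:3 @ bit 0 → (0xb21987a3>>0)&0x7 = 0x3  ←
bank:8 @ bit 3 → (0xb21987a3>>3)&0xff = 0xf4
addr_hi:4 @ bit 11 → (0xb21987a3>>11)&0xf = 0x0
lvl:10 @ bit 15 → (0xb21987a3>>15)&0x3ff = 0x33
rsvd:7 @ bit 25 → (0xb21987a3>>25)&0x7f = 0x59
chan signed 3b, MSB=0: value = 3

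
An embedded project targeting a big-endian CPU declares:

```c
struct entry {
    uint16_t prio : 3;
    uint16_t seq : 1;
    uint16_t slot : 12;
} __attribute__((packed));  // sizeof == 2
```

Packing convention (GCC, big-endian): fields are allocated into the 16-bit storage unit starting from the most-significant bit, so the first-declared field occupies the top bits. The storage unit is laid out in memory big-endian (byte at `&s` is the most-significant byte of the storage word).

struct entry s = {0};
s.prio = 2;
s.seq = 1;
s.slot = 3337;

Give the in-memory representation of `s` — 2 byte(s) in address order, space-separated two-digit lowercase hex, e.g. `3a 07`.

5d 09

prio:3 = 2 → 0x2 << 13 → word 0x4000
seq:1 = 1 → 0x1 << 12 → word 0x5000
slot:12 = 3337 → 0xd09 << 0 → word 0x5d09
word = 0x5d09 → big-endian bytes:
  [0]=0x5d  [1]=0x09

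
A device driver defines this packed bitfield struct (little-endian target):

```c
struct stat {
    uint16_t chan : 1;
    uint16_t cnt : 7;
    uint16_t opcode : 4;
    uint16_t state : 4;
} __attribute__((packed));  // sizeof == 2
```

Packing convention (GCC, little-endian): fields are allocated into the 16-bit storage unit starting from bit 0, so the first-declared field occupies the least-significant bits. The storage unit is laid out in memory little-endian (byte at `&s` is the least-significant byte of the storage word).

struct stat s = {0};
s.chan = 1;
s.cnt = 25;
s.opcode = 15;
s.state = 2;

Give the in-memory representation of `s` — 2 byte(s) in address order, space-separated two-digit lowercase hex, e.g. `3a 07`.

33 2f

chan:1 = 1 → 0x1 << 0 → word 0x0001
cnt:7 = 25 → 0x19 << 1 → word 0x0033
opcode:4 = 15 → 0xf << 8 → word 0x0f33
state:4 = 2 → 0x2 << 12 → word 0x2f33
word = 0x2f33 → little-endian bytes:
  [0]=0x33  [1]=0x2f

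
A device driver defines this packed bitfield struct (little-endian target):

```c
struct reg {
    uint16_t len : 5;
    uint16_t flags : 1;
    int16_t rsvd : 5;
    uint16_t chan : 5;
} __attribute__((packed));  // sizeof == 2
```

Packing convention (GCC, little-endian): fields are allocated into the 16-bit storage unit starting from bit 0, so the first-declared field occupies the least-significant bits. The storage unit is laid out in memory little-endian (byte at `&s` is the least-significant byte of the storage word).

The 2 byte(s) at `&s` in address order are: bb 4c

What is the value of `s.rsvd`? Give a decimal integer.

[0]=0xbb [1]=0x4c (little-endian) → word 0x4cbb
len [0+:5] = (word>>0) & 0x1f = 27
flags [5+:1] = (word>>5) & 0x1 = 1
rsvd [6+:5] = (word>>6) & 0x1f = 18  ←
chan [11+:5] = (word>>11) & 0x1f = 9
rsvd signed 5b, MSB=1: 18 - 32 = -14

-14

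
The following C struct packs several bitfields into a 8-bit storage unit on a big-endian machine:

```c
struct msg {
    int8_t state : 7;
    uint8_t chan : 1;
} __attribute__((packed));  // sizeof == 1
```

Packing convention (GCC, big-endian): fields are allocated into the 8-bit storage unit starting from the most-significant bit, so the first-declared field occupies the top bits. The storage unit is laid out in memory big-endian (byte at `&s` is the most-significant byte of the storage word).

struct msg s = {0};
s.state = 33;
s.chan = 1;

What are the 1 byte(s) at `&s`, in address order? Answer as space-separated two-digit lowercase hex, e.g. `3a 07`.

state:7 = 33 → 0x21 << 1 → word 0x42
chan:1 = 1 → 0x1 << 0 → word 0x43
word = 0x43 → big-endian bytes:
  [0]=0x43

43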